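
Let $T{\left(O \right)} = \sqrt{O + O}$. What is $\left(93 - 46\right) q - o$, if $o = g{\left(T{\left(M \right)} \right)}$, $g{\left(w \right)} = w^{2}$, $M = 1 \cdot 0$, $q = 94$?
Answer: $4418$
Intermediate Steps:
$M = 0$
$T{\left(O \right)} = \sqrt{2} \sqrt{O}$ ($T{\left(O \right)} = \sqrt{2 O} = \sqrt{2} \sqrt{O}$)
$o = 0$ ($o = \left(\sqrt{2} \sqrt{0}\right)^{2} = \left(\sqrt{2} \cdot 0\right)^{2} = 0^{2} = 0$)
$\left(93 - 46\right) q - o = \left(93 - 46\right) 94 - 0 = 47 \cdot 94 + 0 = 4418 + 0 = 4418$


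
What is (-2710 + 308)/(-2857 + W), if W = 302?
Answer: 2402/2555 ≈ 0.94012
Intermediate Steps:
(-2710 + 308)/(-2857 + W) = (-2710 + 308)/(-2857 + 302) = -2402/(-2555) = -2402*(-1/2555) = 2402/2555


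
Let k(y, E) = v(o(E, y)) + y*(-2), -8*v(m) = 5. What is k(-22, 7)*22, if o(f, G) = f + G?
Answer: 3817/4 ≈ 954.25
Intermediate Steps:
o(f, G) = G + f
v(m) = -5/8 (v(m) = -1/8*5 = -5/8)
k(y, E) = -5/8 - 2*y (k(y, E) = -5/8 + y*(-2) = -5/8 - 2*y)
k(-22, 7)*22 = (-5/8 - 2*(-22))*22 = (-5/8 + 44)*22 = (347/8)*22 = 3817/4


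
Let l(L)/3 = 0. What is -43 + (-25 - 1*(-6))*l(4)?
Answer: -43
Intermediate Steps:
l(L) = 0 (l(L) = 3*0 = 0)
-43 + (-25 - 1*(-6))*l(4) = -43 + (-25 - 1*(-6))*0 = -43 + (-25 + 6)*0 = -43 - 19*0 = -43 + 0 = -43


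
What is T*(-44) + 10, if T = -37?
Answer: 1638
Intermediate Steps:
T*(-44) + 10 = -37*(-44) + 10 = 1628 + 10 = 1638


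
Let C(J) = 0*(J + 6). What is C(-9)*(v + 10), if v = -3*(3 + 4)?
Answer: 0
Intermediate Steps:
C(J) = 0 (C(J) = 0*(6 + J) = 0)
v = -21 (v = -3*7 = -21)
C(-9)*(v + 10) = 0*(-21 + 10) = 0*(-11) = 0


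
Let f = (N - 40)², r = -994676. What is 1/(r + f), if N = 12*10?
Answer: -1/988276 ≈ -1.0119e-6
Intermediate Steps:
N = 120
f = 6400 (f = (120 - 40)² = 80² = 6400)
1/(r + f) = 1/(-994676 + 6400) = 1/(-988276) = -1/988276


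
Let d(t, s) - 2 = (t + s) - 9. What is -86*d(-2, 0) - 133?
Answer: 641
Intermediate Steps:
d(t, s) = -7 + s + t (d(t, s) = 2 + ((t + s) - 9) = 2 + ((s + t) - 9) = 2 + (-9 + s + t) = -7 + s + t)
-86*d(-2, 0) - 133 = -86*(-7 + 0 - 2) - 133 = -86*(-9) - 133 = 774 - 133 = 641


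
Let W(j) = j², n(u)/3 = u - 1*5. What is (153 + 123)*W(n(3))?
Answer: 9936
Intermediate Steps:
n(u) = -15 + 3*u (n(u) = 3*(u - 1*5) = 3*(u - 5) = 3*(-5 + u) = -15 + 3*u)
(153 + 123)*W(n(3)) = (153 + 123)*(-15 + 3*3)² = 276*(-15 + 9)² = 276*(-6)² = 276*36 = 9936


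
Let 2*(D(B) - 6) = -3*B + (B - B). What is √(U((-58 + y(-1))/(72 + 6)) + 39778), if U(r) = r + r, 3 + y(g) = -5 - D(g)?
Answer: √26888654/26 ≈ 199.44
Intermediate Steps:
D(B) = 6 - 3*B/2 (D(B) = 6 + (-3*B + (B - B))/2 = 6 + (-3*B + 0)/2 = 6 + (-3*B)/2 = 6 - 3*B/2)
y(g) = -14 + 3*g/2 (y(g) = -3 + (-5 - (6 - 3*g/2)) = -3 + (-5 + (-6 + 3*g/2)) = -3 + (-11 + 3*g/2) = -14 + 3*g/2)
U(r) = 2*r
√(U((-58 + y(-1))/(72 + 6)) + 39778) = √(2*((-58 + (-14 + (3/2)*(-1)))/(72 + 6)) + 39778) = √(2*((-58 + (-14 - 3/2))/78) + 39778) = √(2*((-58 - 31/2)*(1/78)) + 39778) = √(2*(-147/2*1/78) + 39778) = √(2*(-49/52) + 39778) = √(-49/26 + 39778) = √(1034179/26) = √26888654/26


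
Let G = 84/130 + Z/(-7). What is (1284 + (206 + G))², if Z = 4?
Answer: 459662304256/207025 ≈ 2.2203e+6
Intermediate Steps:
G = 34/455 (G = 84/130 + 4/(-7) = 84*(1/130) + 4*(-⅐) = 42/65 - 4/7 = 34/455 ≈ 0.074725)
(1284 + (206 + G))² = (1284 + (206 + 34/455))² = (1284 + 93764/455)² = (677984/455)² = 459662304256/207025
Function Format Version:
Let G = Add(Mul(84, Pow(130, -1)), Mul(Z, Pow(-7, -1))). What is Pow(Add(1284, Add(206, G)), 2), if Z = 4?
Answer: Rational(459662304256, 207025) ≈ 2.2203e+6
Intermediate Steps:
G = Rational(34, 455) (G = Add(Mul(84, Pow(130, -1)), Mul(4, Pow(-7, -1))) = Add(Mul(84, Rational(1, 130)), Mul(4, Rational(-1, 7))) = Add(Rational(42, 65), Rational(-4, 7)) = Rational(34, 455) ≈ 0.074725)
Pow(Add(1284, Add(206, G)), 2) = Pow(Add(1284, Add(206, Rational(34, 455))), 2) = Pow(Add(1284, Rational(93764, 455)), 2) = Pow(Rational(677984, 455), 2) = Rational(459662304256, 207025)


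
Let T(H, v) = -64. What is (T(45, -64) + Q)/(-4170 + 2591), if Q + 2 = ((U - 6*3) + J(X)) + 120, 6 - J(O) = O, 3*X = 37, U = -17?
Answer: -38/4737 ≈ -0.0080220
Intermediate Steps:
X = 37/3 (X = (1/3)*37 = 37/3 ≈ 12.333)
J(O) = 6 - O
Q = 230/3 (Q = -2 + (((-17 - 6*3) + (6 - 1*37/3)) + 120) = -2 + (((-17 - 18) + (6 - 37/3)) + 120) = -2 + ((-35 - 19/3) + 120) = -2 + (-124/3 + 120) = -2 + 236/3 = 230/3 ≈ 76.667)
(T(45, -64) + Q)/(-4170 + 2591) = (-64 + 230/3)/(-4170 + 2591) = (38/3)/(-1579) = (38/3)*(-1/1579) = -38/4737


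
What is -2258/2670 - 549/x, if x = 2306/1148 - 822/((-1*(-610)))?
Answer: -128442111929/154527585 ≈ -831.19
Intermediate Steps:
x = 115751/175070 (x = 2306*(1/1148) - 822/610 = 1153/574 - 822*1/610 = 1153/574 - 411/305 = 115751/175070 ≈ 0.66117)
-2258/2670 - 549/x = -2258/2670 - 549/115751/175070 = -2258*1/2670 - 549*175070/115751 = -1129/1335 - 96113430/115751 = -128442111929/154527585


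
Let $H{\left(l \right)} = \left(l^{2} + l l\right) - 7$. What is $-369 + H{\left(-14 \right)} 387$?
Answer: $148626$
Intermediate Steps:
$H{\left(l \right)} = -7 + 2 l^{2}$ ($H{\left(l \right)} = \left(l^{2} + l^{2}\right) - 7 = 2 l^{2} - 7 = -7 + 2 l^{2}$)
$-369 + H{\left(-14 \right)} 387 = -369 + \left(-7 + 2 \left(-14\right)^{2}\right) 387 = -369 + \left(-7 + 2 \cdot 196\right) 387 = -369 + \left(-7 + 392\right) 387 = -369 + 385 \cdot 387 = -369 + 148995 = 148626$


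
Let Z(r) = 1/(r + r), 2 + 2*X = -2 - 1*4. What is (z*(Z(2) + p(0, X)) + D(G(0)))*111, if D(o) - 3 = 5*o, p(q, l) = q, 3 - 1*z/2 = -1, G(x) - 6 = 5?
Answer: 6660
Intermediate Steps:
G(x) = 11 (G(x) = 6 + 5 = 11)
z = 8 (z = 6 - 2*(-1) = 6 + 2 = 8)
X = -4 (X = -1 + (-2 - 1*4)/2 = -1 + (-2 - 4)/2 = -1 + (½)*(-6) = -1 - 3 = -4)
Z(r) = 1/(2*r)
D(o) = 3 + 5*o
(z*(Z(2) + p(0, X)) + D(G(0)))*111 = (8*((½)/2 + 0) + (3 + 5*11))*111 = (8*((½)*(½) + 0) + (3 + 55))*111 = (8*(¼ + 0) + 58)*111 = (8*(¼) + 58)*111 = (2 + 58)*111 = 60*111 = 6660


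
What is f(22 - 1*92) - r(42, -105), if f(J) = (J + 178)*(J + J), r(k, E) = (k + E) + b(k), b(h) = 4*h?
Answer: -15225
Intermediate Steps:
r(k, E) = E + 5*k (r(k, E) = (k + E) + 4*k = (E + k) + 4*k = E + 5*k)
f(J) = 2*J*(178 + J) (f(J) = (178 + J)*(2*J) = 2*J*(178 + J))
f(22 - 1*92) - r(42, -105) = 2*(22 - 1*92)*(178 + (22 - 1*92)) - (-105 + 5*42) = 2*(22 - 92)*(178 + (22 - 92)) - (-105 + 210) = 2*(-70)*(178 - 70) - 1*105 = 2*(-70)*108 - 105 = -15120 - 105 = -15225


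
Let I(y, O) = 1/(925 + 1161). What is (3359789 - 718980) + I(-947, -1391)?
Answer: 5508727575/2086 ≈ 2.6408e+6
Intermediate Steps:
I(y, O) = 1/2086
(3359789 - 718980) + I(-947, -1391) = (3359789 - 718980) + 1/2086 = 2640809 + 1/2086 = 5508727575/2086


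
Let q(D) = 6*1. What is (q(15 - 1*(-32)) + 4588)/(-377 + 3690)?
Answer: 4594/3313 ≈ 1.3867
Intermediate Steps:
q(D) = 6
(q(15 - 1*(-32)) + 4588)/(-377 + 3690) = (6 + 4588)/(-377 + 3690) = 4594/3313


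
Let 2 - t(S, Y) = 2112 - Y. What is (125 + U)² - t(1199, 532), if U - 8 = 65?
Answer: 40782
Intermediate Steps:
U = 73 (U = 8 + 65 = 73)
t(S, Y) = -2110 + Y (t(S, Y) = 2 - (2112 - Y) = 2 + (-2112 + Y) = -2110 + Y)
(125 + U)² - t(1199, 532) = (125 + 73)² - (-2110 + 532) = 198² - 1*(-1578) = 39204 + 1578 = 40782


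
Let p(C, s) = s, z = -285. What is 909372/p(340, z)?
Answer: -303124/95 ≈ -3190.8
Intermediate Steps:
909372/p(340, z) = 909372/(-285) = 909372*(-1/285) = -303124/95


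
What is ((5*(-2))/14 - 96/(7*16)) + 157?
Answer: 1088/7 ≈ 155.43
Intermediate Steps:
((5*(-2))/14 - 96/(7*16)) + 157 = (-10*1/14 - 96/112) + 157 = (-5/7 - 96*1/112) + 157 = (-5/7 - 6/7) + 157 = -11/7 + 157 = 1088/7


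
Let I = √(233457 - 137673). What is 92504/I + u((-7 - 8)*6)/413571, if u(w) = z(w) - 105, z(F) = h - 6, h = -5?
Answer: -116/413571 + 23126*√23946/11973 ≈ 298.89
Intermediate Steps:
z(F) = -11 (z(F) = -5 - 6 = -11)
u(w) = -116 (u(w) = -11 - 105 = -116)
I = 2*√23946 (I = √95784 = 2*√23946 ≈ 309.49)
92504/I + u((-7 - 8)*6)/413571 = 92504/((2*√23946)) - 116/413571 = 92504*(√23946/47892) - 116*1/413571 = 23126*√23946/11973 - 116/413571 = -116/413571 + 23126*√23946/11973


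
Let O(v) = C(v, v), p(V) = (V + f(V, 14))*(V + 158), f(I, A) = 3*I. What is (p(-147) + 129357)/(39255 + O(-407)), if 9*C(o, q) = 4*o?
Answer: 1106001/351667 ≈ 3.1450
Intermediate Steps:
p(V) = 4*V*(158 + V) (p(V) = (V + 3*V)*(V + 158) = (4*V)*(158 + V) = 4*V*(158 + V))
C(o, q) = 4*o/9 (C(o, q) = (4*o)/9 = 4*o/9)
O(v) = 4*v/9
(p(-147) + 129357)/(39255 + O(-407)) = (4*(-147)*(158 - 147) + 129357)/(39255 + (4/9)*(-407)) = (4*(-147)*11 + 129357)/(39255 - 1628/9) = (-6468 + 129357)/(351667/9) = 122889*(9/351667) = 1106001/351667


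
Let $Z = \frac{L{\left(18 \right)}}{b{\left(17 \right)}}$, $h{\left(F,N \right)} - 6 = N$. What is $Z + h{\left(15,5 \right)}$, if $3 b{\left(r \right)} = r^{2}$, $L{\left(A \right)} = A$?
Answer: $\frac{3233}{289} \approx 11.187$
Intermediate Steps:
$h{\left(F,N \right)} = 6 + N$
$b{\left(r \right)} = \frac{r^{2}}{3}$
$Z = \frac{54}{289}$ ($Z = \frac{18}{\frac{1}{3} \cdot 17^{2}} = \frac{18}{\frac{1}{3} \cdot 289} = \frac{18}{\frac{289}{3}} = 18 \cdot \frac{3}{289} = \frac{54}{289} \approx 0.18685$)
$Z + h{\left(15,5 \right)} = \frac{54}{289} + \left(6 + 5\right) = \frac{54}{289} + 11 = \frac{3233}{289}$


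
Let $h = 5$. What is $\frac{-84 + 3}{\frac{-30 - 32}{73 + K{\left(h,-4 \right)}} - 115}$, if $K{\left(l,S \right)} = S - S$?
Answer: $\frac{1971}{2819} \approx 0.69918$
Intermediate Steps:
$K{\left(l,S \right)} = 0$
$\frac{-84 + 3}{\frac{-30 - 32}{73 + K{\left(h,-4 \right)}} - 115} = \frac{-84 + 3}{\frac{-30 - 32}{73 + 0} - 115} = - \frac{81}{- \frac{62}{73} - 115} = - \frac{81}{- \frac{8457}{73}} = \left(-81\right) \left(- \frac{73}{8457}\right) = \frac{1971}{2819}$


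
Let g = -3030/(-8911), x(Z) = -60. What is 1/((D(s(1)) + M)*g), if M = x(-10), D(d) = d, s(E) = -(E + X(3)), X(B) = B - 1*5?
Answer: -8911/178770 ≈ -0.049846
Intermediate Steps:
X(B) = -5 + B (X(B) = B - 5 = -5 + B)
s(E) = 2 - E (s(E) = -(E + (-5 + 3)) = -(E - 2) = -(-2 + E) = 2 - E)
M = -60
g = 3030/8911 (g = -3030*(-1/8911) = 3030/8911 ≈ 0.34003)
1/((D(s(1)) + M)*g) = 1/(((2 - 1*1) - 60)*(3030/8911)) = (8911/3030)/((2 - 1) - 60) = (8911/3030)/(1 - 60) = (8911/3030)/(-59) = -1/59*8911/3030 = -8911/178770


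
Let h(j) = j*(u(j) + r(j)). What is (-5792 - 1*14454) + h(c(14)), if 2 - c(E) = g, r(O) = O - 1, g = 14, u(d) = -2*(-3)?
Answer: -20162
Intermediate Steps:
u(d) = 6
r(O) = -1 + O
c(E) = -12 (c(E) = 2 - 1*14 = 2 - 14 = -12)
h(j) = j*(5 + j) (h(j) = j*(6 + (-1 + j)) = j*(5 + j))
(-5792 - 1*14454) + h(c(14)) = (-5792 - 1*14454) - 12*(5 - 12) = (-5792 - 14454) - 12*(-7) = -20246 + 84 = -20162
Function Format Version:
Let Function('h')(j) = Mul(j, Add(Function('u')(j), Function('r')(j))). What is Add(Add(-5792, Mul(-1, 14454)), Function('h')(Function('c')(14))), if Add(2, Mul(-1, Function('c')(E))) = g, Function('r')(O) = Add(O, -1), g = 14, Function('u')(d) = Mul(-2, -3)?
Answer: -20162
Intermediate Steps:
Function('u')(d) = 6
Function('r')(O) = Add(-1, O)
Function('c')(E) = -12 (Function('c')(E) = Add(2, Mul(-1, 14)) = Add(2, -14) = -12)
Function('h')(j) = Mul(j, Add(5, j)) (Function('h')(j) = Mul(j, Add(6, Add(-1, j))) = Mul(j, Add(5, j)))
Add(Add(-5792, Mul(-1, 14454)), Function('h')(Function('c')(14))) = Add(Add(-5792, Mul(-1, 14454)), Mul(-12, Add(5, -12))) = Add(Add(-5792, -14454), Mul(-12, -7)) = Add(-20246, 84) = -20162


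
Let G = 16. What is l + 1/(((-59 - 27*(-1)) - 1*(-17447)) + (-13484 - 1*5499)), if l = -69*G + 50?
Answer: -1652673/1568 ≈ -1054.0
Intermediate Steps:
l = -1054 (l = -69*16 + 50 = -1104 + 50 = -1054)
l + 1/(((-59 - 27*(-1)) - 1*(-17447)) + (-13484 - 1*5499)) = -1054 + 1/(((-59 - 27*(-1)) - 1*(-17447)) + (-13484 - 1*5499)) = -1054 + 1/(((-59 + 27) + 17447) + (-13484 - 5499)) = -1054 + 1/((-32 + 17447) - 18983) = -1054 + 1/(17415 - 18983) = -1054 + 1/(-1568) = -1054 - 1/1568 = -1652673/1568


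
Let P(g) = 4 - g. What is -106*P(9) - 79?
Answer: 451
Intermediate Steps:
-106*P(9) - 79 = -106*(4 - 1*9) - 79 = -106*(4 - 9) - 79 = -106*(-5) - 79 = 530 - 79 = 451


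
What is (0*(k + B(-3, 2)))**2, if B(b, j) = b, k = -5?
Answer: 0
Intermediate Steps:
(0*(k + B(-3, 2)))**2 = (0*(-5 - 3))**2 = (0*(-8))**2 = 0**2 = 0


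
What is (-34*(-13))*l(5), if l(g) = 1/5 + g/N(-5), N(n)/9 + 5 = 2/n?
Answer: 52156/1215 ≈ 42.927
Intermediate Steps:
N(n) = -45 + 18/n (N(n) = -45 + 9*(2/n) = -45 + 18/n)
l(g) = ⅕ - 5*g/243 (l(g) = 1/5 + g/(-45 + 18/(-5)) = 1*(⅕) + g/(-45 + 18*(-⅕)) = ⅕ + g/(-45 - 18/5) = ⅕ + g/(-243/5) = ⅕ + g*(-5/243) = ⅕ - 5*g/243)
(-34*(-13))*l(5) = (-34*(-13))*(⅕ - 5/243*5) = 442*(⅕ - 25/243) = 442*(118/1215) = 52156/1215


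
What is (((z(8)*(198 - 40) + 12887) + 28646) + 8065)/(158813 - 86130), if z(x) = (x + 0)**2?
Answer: 59710/72683 ≈ 0.82151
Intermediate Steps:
z(x) = x**2
(((z(8)*(198 - 40) + 12887) + 28646) + 8065)/(158813 - 86130) = (((8**2*(198 - 40) + 12887) + 28646) + 8065)/(158813 - 86130) = (((64*158 + 12887) + 28646) + 8065)/72683 = (((10112 + 12887) + 28646) + 8065)*(1/72683) = ((22999 + 28646) + 8065)*(1/72683) = (51645 + 8065)*(1/72683) = 59710*(1/72683) = 59710/72683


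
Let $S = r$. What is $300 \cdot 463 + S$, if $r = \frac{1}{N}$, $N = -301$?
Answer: $\frac{41808899}{301} \approx 1.389 \cdot 10^{5}$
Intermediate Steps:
$r = - \frac{1}{301}$ ($r = \frac{1}{-301} = - \frac{1}{301} \approx -0.0033223$)
$S = - \frac{1}{301} \approx -0.0033223$
$300 \cdot 463 + S = 300 \cdot 463 - \frac{1}{301} = 138900 - \frac{1}{301} = \frac{41808899}{301}$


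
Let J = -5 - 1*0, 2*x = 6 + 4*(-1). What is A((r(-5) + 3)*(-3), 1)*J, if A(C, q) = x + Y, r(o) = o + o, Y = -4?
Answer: 15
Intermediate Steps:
r(o) = 2*o
x = 1 (x = (6 + 4*(-1))/2 = (6 - 4)/2 = (1/2)*2 = 1)
A(C, q) = -3 (A(C, q) = 1 - 4 = -3)
J = -5 (J = -5 + 0 = -5)
A((r(-5) + 3)*(-3), 1)*J = -3*(-5) = 15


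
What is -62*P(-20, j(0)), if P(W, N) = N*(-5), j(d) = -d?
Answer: 0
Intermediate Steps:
P(W, N) = -5*N
-62*P(-20, j(0)) = -(-310)*(-1*0) = -(-310)*0 = -62*0 = 0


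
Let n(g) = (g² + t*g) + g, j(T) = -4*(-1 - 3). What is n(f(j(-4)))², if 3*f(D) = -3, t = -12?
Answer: 144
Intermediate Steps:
j(T) = 16 (j(T) = -4*(-4) = 16)
f(D) = -1 (f(D) = (⅓)*(-3) = -1)
n(g) = g² - 11*g (n(g) = (g² - 12*g) + g = g² - 11*g)
n(f(j(-4)))² = (-(-11 - 1))² = (-1*(-12))² = 12² = 144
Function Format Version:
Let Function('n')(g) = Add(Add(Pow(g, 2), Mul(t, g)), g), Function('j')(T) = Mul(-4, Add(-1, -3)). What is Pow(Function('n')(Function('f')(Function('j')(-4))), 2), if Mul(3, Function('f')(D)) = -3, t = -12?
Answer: 144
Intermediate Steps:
Function('j')(T) = 16 (Function('j')(T) = Mul(-4, -4) = 16)
Function('f')(D) = -1 (Function('f')(D) = Mul(Rational(1, 3), -3) = -1)
Function('n')(g) = Add(Pow(g, 2), Mul(-11, g)) (Function('n')(g) = Add(Add(Pow(g, 2), Mul(-12, g)), g) = Add(Pow(g, 2), Mul(-11, g)))
Pow(Function('n')(Function('f')(Function('j')(-4))), 2) = Pow(Mul(-1, Add(-11, -1)), 2) = Pow(Mul(-1, -12), 2) = Pow(12, 2) = 144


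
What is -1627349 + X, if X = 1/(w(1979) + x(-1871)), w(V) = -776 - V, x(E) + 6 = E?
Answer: -7537880569/4632 ≈ -1.6273e+6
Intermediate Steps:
x(E) = -6 + E
X = -1/4632 (X = 1/((-776 - 1*1979) + (-6 - 1871)) = 1/((-776 - 1979) - 1877) = 1/(-2755 - 1877) = 1/(-4632) = -1/4632 ≈ -0.00021589)
-1627349 + X = -1627349 - 1/4632 = -7537880569/4632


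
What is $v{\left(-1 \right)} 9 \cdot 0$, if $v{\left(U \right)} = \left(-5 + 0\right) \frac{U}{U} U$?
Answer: $0$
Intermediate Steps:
$v{\left(U \right)} = - 5 U$ ($v{\left(U \right)} = - 5 \cdot 1 U = - 5 U$)
$v{\left(-1 \right)} 9 \cdot 0 = \left(-5\right) \left(-1\right) 9 \cdot 0 = 5 \cdot 9 \cdot 0 = 45 \cdot 0 = 0$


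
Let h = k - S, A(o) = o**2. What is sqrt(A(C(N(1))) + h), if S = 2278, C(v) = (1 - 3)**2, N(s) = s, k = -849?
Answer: I*sqrt(3111) ≈ 55.776*I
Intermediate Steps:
C(v) = 4 (C(v) = (-2)**2 = 4)
h = -3127 (h = -849 - 1*2278 = -849 - 2278 = -3127)
sqrt(A(C(N(1))) + h) = sqrt(4**2 - 3127) = sqrt(16 - 3127) = sqrt(-3111) = I*sqrt(3111)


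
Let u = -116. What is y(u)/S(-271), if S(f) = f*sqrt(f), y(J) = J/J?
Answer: I*sqrt(271)/73441 ≈ 0.00022415*I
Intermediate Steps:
y(J) = 1
S(f) = f**(3/2)
y(u)/S(-271) = 1/(-271)**(3/2) = 1/(-271*I*sqrt(271)) = 1*(I*sqrt(271)/73441) = I*sqrt(271)/73441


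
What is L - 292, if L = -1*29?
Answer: -321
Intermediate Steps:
L = -29
L - 292 = -29 - 292 = -321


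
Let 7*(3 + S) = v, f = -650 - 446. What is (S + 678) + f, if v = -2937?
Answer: -5884/7 ≈ -840.57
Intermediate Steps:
f = -1096
S = -2958/7 (S = -3 + (⅐)*(-2937) = -3 - 2937/7 = -2958/7 ≈ -422.57)
(S + 678) + f = (-2958/7 + 678) - 1096 = 1788/7 - 1096 = -5884/7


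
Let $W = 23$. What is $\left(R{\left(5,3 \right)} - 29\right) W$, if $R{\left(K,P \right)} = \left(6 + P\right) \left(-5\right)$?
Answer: $-1702$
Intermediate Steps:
$R{\left(K,P \right)} = -30 - 5 P$
$\left(R{\left(5,3 \right)} - 29\right) W = \left(\left(-30 - 15\right) - 29\right) 23 = \left(-45 - 29\right) 23 = \left(-74\right) 23 = -1702$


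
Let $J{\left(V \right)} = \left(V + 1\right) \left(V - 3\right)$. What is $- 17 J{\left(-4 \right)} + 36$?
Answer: $-321$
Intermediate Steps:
$J{\left(V \right)} = \left(1 + V\right) \left(-3 + V\right)$
$- 17 J{\left(-4 \right)} + 36 = - 17 \left(-3 + \left(-4\right)^{2} - -8\right) + 36 = - 17 \left(-3 + 16 + 8\right) + 36 = \left(-17\right) 21 + 36 = -357 + 36 = -321$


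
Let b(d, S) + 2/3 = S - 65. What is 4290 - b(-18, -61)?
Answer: 13250/3 ≈ 4416.7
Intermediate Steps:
b(d, S) = -197/3 + S (b(d, S) = -⅔ + (S - 65) = -⅔ + (-65 + S) = -197/3 + S)
4290 - b(-18, -61) = 4290 - (-197/3 - 61) = 4290 - 1*(-380/3) = 4290 + 380/3 = 13250/3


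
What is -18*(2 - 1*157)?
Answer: 2790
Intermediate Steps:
-18*(2 - 1*157) = -18*(2 - 157) = -18*(-155) = 2790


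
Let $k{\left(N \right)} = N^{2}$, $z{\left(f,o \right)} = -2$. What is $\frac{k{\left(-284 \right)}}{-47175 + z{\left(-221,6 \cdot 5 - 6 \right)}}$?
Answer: $- \frac{80656}{47177} \approx -1.7096$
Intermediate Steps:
$\frac{k{\left(-284 \right)}}{-47175 + z{\left(-221,6 \cdot 5 - 6 \right)}} = \frac{\left(-284\right)^{2}}{-47175 - 2} = \frac{80656}{-47177} = 80656 \left(- \frac{1}{47177}\right) = - \frac{80656}{47177}$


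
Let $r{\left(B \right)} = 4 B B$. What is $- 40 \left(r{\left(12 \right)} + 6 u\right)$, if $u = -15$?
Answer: $-19440$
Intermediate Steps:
$r{\left(B \right)} = 4 B^{2}$
$- 40 \left(r{\left(12 \right)} + 6 u\right) = - 40 \left(4 \cdot 12^{2} + 6 \left(-15\right)\right) = - 40 \left(4 \cdot 144 - 90\right) = - 40 \left(576 - 90\right) = \left(-40\right) 486 = -19440$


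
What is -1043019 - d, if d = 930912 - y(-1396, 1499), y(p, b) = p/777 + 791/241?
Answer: -369632119096/187257 ≈ -1.9739e+6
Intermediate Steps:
y(p, b) = 791/241 + p/777 (y(p, b) = p*(1/777) + 791*(1/241) = p/777 + 791/241 = 791/241 + p/777)
d = 174319510213/187257 (d = 930912 - (791/241 + (1/777)*(-1396)) = 930912 - (791/241 - 1396/777) = 930912 - 1*278171/187257 = 930912 - 278171/187257 = 174319510213/187257 ≈ 9.3091e+5)
-1043019 - d = -1043019 - 1*174319510213/187257 = -1043019 - 174319510213/187257 = -369632119096/187257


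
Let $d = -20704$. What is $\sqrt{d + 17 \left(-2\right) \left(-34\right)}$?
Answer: $6 i \sqrt{543} \approx 139.81 i$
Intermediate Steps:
$\sqrt{d + 17 \left(-2\right) \left(-34\right)} = \sqrt{-20704 + 17 \left(-2\right) \left(-34\right)} = \sqrt{-20704 - -1156} = \sqrt{-20704 + 1156} = \sqrt{-19548} = 6 i \sqrt{543}$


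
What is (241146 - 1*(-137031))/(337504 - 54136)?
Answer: 126059/94456 ≈ 1.3346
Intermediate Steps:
(241146 - 1*(-137031))/(337504 - 54136) = (241146 + 137031)/283368 = 378177*(1/283368) = 126059/94456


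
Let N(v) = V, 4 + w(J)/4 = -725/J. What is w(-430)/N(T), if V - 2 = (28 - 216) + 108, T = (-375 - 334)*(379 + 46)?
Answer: 199/1677 ≈ 0.11866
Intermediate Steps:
w(J) = -16 - 2900/J (w(J) = -16 + 4*(-725/J) = -16 - 2900/J)
T = -301325 (T = -709*425 = -301325)
V = -78 (V = 2 + ((28 - 216) + 108) = 2 + (-188 + 108) = 2 - 80 = -78)
N(v) = -78
w(-430)/N(T) = (-16 - 2900/(-430))/(-78) = (-16 - 2900*(-1/430))*(-1/78) = (-16 + 290/43)*(-1/78) = -398/43*(-1/78) = 199/1677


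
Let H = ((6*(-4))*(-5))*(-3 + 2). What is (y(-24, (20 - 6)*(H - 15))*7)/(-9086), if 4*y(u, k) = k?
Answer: 945/2596 ≈ 0.36402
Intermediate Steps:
H = -120 (H = -24*(-5)*(-1) = 120*(-1) = -120)
y(u, k) = k/4
(y(-24, (20 - 6)*(H - 15))*7)/(-9086) = ((((20 - 6)*(-120 - 15))/4)*7)/(-9086) = (((14*(-135))/4)*7)*(-1/9086) = (((1/4)*(-1890))*7)*(-1/9086) = -945/2*7*(-1/9086) = -6615/2*(-1/9086) = 945/2596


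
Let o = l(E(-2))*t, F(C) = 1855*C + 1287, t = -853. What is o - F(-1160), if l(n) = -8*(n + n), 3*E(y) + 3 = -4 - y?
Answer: 6383299/3 ≈ 2.1278e+6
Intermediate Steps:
E(y) = -7/3 - y/3 (E(y) = -1 + (-4 - y)/3 = -1 + (-4/3 - y/3) = -7/3 - y/3)
F(C) = 1287 + 1855*C
l(n) = -16*n (l(n) = -8*2*n = -16*n)
o = -68240/3 (o = -16*(-7/3 - ⅓*(-2))*(-853) = -16*(-7/3 + ⅔)*(-853) = -16*(-5/3)*(-853) = (80/3)*(-853) = -68240/3 ≈ -22747.)
o - F(-1160) = -68240/3 - (1287 + 1855*(-1160)) = -68240/3 - (1287 - 2151800) = -68240/3 - 1*(-2150513) = -68240/3 + 2150513 = 6383299/3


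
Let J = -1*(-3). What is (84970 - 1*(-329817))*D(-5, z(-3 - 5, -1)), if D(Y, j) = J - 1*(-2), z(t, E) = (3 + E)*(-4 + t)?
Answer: 2073935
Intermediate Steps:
J = 3
z(t, E) = (-4 + t)*(3 + E)
D(Y, j) = 5 (D(Y, j) = 3 - 1*(-2) = 3 + 2 = 5)
(84970 - 1*(-329817))*D(-5, z(-3 - 5, -1)) = (84970 - 1*(-329817))*5 = (84970 + 329817)*5 = 414787*5 = 2073935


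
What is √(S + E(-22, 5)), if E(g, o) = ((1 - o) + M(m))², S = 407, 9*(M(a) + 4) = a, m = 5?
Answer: 4*√2341/9 ≈ 21.504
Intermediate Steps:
M(a) = -4 + a/9
E(g, o) = (-22/9 - o)² (E(g, o) = ((1 - o) + (-4 + (⅑)*5))² = ((1 - o) + (-4 + 5/9))² = ((1 - o) - 31/9)² = (-22/9 - o)²)
√(S + E(-22, 5)) = √(407 + (22 + 9*5)²/81) = √(407 + (22 + 45)²/81) = √(407 + (1/81)*67²) = √(407 + (1/81)*4489) = √(407 + 4489/81) = √(37456/81) = 4*√2341/9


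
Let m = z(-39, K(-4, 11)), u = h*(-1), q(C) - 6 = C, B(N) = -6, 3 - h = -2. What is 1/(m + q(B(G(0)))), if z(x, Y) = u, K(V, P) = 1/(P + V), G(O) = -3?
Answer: -⅕ ≈ -0.20000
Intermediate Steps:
h = 5 (h = 3 - 1*(-2) = 3 + 2 = 5)
q(C) = 6 + C
u = -5 (u = 5*(-1) = -5)
z(x, Y) = -5
m = -5
1/(m + q(B(G(0)))) = 1/(-5 + (6 - 6)) = 1/(-5 + 0) = 1/(-5) = -⅕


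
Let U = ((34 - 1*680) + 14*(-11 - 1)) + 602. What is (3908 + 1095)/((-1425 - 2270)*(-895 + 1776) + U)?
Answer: -5003/3255507 ≈ -0.0015368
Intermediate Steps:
U = -212 (U = ((34 - 680) + 14*(-12)) + 602 = (-646 - 168) + 602 = -814 + 602 = -212)
(3908 + 1095)/((-1425 - 2270)*(-895 + 1776) + U) = (3908 + 1095)/((-1425 - 2270)*(-895 + 1776) - 212) = 5003/(-3695*881 - 212) = 5003/(-3255295 - 212) = 5003/(-3255507) = 5003*(-1/3255507) = -5003/3255507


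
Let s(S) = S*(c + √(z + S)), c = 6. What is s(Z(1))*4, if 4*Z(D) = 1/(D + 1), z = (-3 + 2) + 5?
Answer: 3 + √66/8 ≈ 4.0155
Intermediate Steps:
z = 4 (z = -1 + 5 = 4)
Z(D) = 1/(4*(1 + D)) (Z(D) = 1/(4*(D + 1)) = 1/(4*(1 + D)))
s(S) = S*(6 + √(4 + S))
s(Z(1))*4 = ((1/(4*(1 + 1)))*(6 + √(4 + 1/(4*(1 + 1)))))*4 = (((¼)/2)*(6 + √(4 + (¼)/2)))*4 = (((¼)*(½))*(6 + √(4 + (¼)*(½))))*4 = ((6 + √(4 + ⅛))/8)*4 = ((6 + √(33/8))/8)*4 = ((6 + √66/4)/8)*4 = (¾ + √66/32)*4 = 3 + √66/8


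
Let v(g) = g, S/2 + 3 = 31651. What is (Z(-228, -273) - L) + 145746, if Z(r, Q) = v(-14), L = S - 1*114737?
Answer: 197173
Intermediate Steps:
S = 63296 (S = -6 + 2*31651 = -6 + 63302 = 63296)
L = -51441 (L = 63296 - 1*114737 = 63296 - 114737 = -51441)
Z(r, Q) = -14
(Z(-228, -273) - L) + 145746 = (-14 - 1*(-51441)) + 145746 = (-14 + 51441) + 145746 = 51427 + 145746 = 197173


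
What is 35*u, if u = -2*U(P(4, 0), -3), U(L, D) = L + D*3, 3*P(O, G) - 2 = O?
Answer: 490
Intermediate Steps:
P(O, G) = 2/3 + O/3
U(L, D) = L + 3*D
u = 14 (u = -2*((2/3 + (1/3)*4) + 3*(-3)) = -2*((2/3 + 4/3) - 9) = -2*(2 - 9) = -2*(-7) = 14)
35*u = 35*14 = 490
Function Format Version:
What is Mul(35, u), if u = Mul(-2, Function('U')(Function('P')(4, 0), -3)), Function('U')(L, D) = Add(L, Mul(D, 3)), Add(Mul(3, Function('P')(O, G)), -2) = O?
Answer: 490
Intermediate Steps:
Function('P')(O, G) = Add(Rational(2, 3), Mul(Rational(1, 3), O))
Function('U')(L, D) = Add(L, Mul(3, D))
u = 14 (u = Mul(-2, Add(Add(Rational(2, 3), Mul(Rational(1, 3), 4)), Mul(3, -3))) = Mul(-2, Add(Add(Rational(2, 3), Rational(4, 3)), -9)) = Mul(-2, Add(2, -9)) = Mul(-2, -7) = 14)
Mul(35, u) = Mul(35, 14) = 490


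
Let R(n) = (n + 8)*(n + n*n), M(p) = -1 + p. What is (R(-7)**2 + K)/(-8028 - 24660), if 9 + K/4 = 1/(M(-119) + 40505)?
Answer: -17446321/330026220 ≈ -0.052863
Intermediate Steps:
R(n) = (8 + n)*(n + n**2)
K = -1453856/40385 (K = -36 + 4/((-1 - 119) + 40505) = -36 + 4/(-120 + 40505) = -36 + 4/40385 = -1453856/40385 ≈ -36.000)
(R(-7)**2 + K)/(-8028 - 24660) = ((-7*(8 + (-7)**2 + 9*(-7)))**2 - 1453856/40385)/(-8028 - 24660) = ((-7*(8 + 49 - 63))**2 - 1453856/40385)/(-32688) = ((-7*(-6))**2 - 1453856/40385)*(-1/32688) = (42**2 - 1453856/40385)*(-1/32688) = (1764 - 1453856/40385)*(-1/32688) = (69785284/40385)*(-1/32688) = -17446321/330026220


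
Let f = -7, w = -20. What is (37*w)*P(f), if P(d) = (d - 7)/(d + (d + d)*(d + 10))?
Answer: -1480/7 ≈ -211.43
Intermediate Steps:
P(d) = (-7 + d)/(d + 2*d*(10 + d)) (P(d) = (-7 + d)/(d + (2*d)*(10 + d)) = (-7 + d)/(d + 2*d*(10 + d)))
(37*w)*P(f) = (37*(-20))*((-7 - 7)/((-7)*(21 + 2*(-7)))) = -(-740)*(-14)/(7*(21 - 14)) = -(-740)*(-14)/(7*7) = -740*2/7 = -1480/7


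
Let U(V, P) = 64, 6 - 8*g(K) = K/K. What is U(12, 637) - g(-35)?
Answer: 507/8 ≈ 63.375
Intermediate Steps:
g(K) = 5/8 (g(K) = ¾ - K/(8*K) = ¾ - ⅛*1 = ¾ - ⅛ = 5/8)
U(12, 637) - g(-35) = 64 - 1*5/8 = 64 - 5/8 = 507/8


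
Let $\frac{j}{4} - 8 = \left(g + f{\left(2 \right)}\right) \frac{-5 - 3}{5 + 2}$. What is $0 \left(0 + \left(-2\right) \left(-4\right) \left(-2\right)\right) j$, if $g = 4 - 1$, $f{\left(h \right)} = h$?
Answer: $0$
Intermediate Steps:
$g = 3$ ($g = 4 - 1 = 3$)
$j = \frac{64}{7}$ ($j = 32 + 4 \left(3 + 2\right) \frac{-5 - 3}{5 + 2} = 32 + 4 \cdot 5 \left(- \frac{8}{7}\right) = 32 + 4 \left(- \frac{40}{7}\right) = 32 - \frac{160}{7} = \frac{64}{7} \approx 9.1429$)
$0 \left(0 + \left(-2\right) \left(-4\right) \left(-2\right)\right) j = 0 \left(0 + \left(-2\right) \left(-4\right) \left(-2\right)\right) \frac{64}{7} = 0 \left(0 + 8 \left(-2\right)\right) \frac{64}{7} = 0 \left(0 - 16\right) \frac{64}{7} = 0 \left(-16\right) \frac{64}{7} = 0 \cdot \frac{64}{7} = 0$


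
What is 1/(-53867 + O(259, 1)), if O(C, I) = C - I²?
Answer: -1/53609 ≈ -1.8654e-5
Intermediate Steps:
1/(-53867 + O(259, 1)) = 1/(-53867 + (259 - 1*1²)) = 1/(-53867 + (259 - 1*1)) = 1/(-53867 + (259 - 1)) = 1/(-53867 + 258) = 1/(-53609) = -1/53609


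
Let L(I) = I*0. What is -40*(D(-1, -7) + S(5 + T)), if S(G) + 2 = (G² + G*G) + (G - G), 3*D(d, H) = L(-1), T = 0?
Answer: -1920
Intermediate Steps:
L(I) = 0
D(d, H) = 0 (D(d, H) = (⅓)*0 = 0)
S(G) = -2 + 2*G² (S(G) = -2 + ((G² + G*G) + (G - G)) = -2 + ((G² + G²) + 0) = -2 + (2*G² + 0) = -2 + 2*G²)
-40*(D(-1, -7) + S(5 + T)) = -40*(0 + (-2 + 2*(5 + 0)²)) = -40*(0 + (-2 + 2*5²)) = -40*(0 + (-2 + 2*25)) = -40*(0 + (-2 + 50)) = -40*(0 + 48) = -40*48 = -1920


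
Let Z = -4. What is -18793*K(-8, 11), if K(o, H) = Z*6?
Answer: 451032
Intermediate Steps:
K(o, H) = -24 (K(o, H) = -4*6 = -24)
-18793*K(-8, 11) = -18793*(-24) = 451032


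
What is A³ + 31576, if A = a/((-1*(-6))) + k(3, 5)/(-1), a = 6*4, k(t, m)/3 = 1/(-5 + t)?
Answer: 253939/8 ≈ 31742.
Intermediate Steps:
k(t, m) = 3/(-5 + t)
a = 24
A = 11/2 (A = 24/((-1*(-6))) + (3/(-5 + 3))/(-1) = 24/6 + (3/(-2))*(-1) = 24*(⅙) + (3*(-½))*(-1) = 4 - 3/2*(-1) = 4 + 3/2 = 11/2 ≈ 5.5000)
A³ + 31576 = (11/2)³ + 31576 = 1331/8 + 31576 = 253939/8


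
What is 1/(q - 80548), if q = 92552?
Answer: 1/12004 ≈ 8.3306e-5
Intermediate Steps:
1/(q - 80548) = 1/(92552 - 80548) = 1/12004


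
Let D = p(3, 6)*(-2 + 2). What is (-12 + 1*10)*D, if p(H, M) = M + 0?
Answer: 0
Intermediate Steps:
p(H, M) = M
D = 0 (D = 6*(-2 + 2) = 6*0 = 0)
(-12 + 1*10)*D = (-12 + 1*10)*0 = (-12 + 10)*0 = -2*0 = 0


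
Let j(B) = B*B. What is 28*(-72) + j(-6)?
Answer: -1980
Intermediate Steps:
j(B) = B**2
28*(-72) + j(-6) = 28*(-72) + (-6)**2 = -2016 + 36 = -1980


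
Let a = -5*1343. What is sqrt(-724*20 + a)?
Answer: 3*I*sqrt(2355) ≈ 145.58*I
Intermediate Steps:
a = -6715
sqrt(-724*20 + a) = sqrt(-724*20 - 6715) = sqrt(-14480 - 6715) = sqrt(-21195) = 3*I*sqrt(2355)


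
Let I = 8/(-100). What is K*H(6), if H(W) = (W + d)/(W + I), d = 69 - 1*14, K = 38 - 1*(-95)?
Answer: 202825/148 ≈ 1370.4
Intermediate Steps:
K = 133 (K = 38 + 95 = 133)
I = -2/25 (I = 8*(-1/100) = -2/25 ≈ -0.080000)
d = 55 (d = 69 - 14 = 55)
H(W) = (55 + W)/(-2/25 + W) (H(W) = (W + 55)/(W - 2/25) = (55 + W)/(-2/25 + W))
K*H(6) = 133*(25*(55 + 6)/(-2 + 25*6)) = 133*(25*61/(-2 + 150)) = 133*(25*61/148) = 133*(25*(1/148)*61) = 133*(1525/148) = 202825/148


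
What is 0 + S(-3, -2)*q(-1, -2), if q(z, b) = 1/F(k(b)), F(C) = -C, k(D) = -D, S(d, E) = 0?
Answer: 0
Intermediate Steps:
q(z, b) = 1/b (q(z, b) = 1/(-(-1)*b) = 1/b)
0 + S(-3, -2)*q(-1, -2) = 0 + 0/(-2) = 0 + 0*(-½) = 0 + 0 = 0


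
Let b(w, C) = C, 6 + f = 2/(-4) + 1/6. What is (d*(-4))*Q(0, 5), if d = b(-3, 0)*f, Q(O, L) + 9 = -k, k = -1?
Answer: 0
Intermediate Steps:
f = -19/3 (f = -6 + (2/(-4) + 1/6) = -6 + (2*(-1/4) + 1*(1/6)) = -6 + (-1/2 + 1/6) = -6 - 1/3 = -19/3 ≈ -6.3333)
Q(O, L) = -8 (Q(O, L) = -9 - 1*(-1) = -9 + 1 = -8)
d = 0 (d = 0*(-19/3) = 0)
(d*(-4))*Q(0, 5) = (0*(-4))*(-8) = 0*(-8) = 0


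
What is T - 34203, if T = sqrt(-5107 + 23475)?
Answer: -34203 + 8*sqrt(287) ≈ -34068.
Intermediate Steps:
T = 8*sqrt(287) (T = sqrt(18368) = 8*sqrt(287) ≈ 135.53)
T - 34203 = 8*sqrt(287) - 34203 = -34203 + 8*sqrt(287)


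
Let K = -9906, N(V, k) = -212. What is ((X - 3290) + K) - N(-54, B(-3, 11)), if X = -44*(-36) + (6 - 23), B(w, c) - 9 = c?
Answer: -11417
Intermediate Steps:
B(w, c) = 9 + c
X = 1567 (X = 1584 - 17 = 1567)
((X - 3290) + K) - N(-54, B(-3, 11)) = ((1567 - 3290) - 9906) - 1*(-212) = (-1723 - 9906) + 212 = -11629 + 212 = -11417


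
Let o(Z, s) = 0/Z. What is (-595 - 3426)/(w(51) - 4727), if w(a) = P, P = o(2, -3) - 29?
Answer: 4021/4756 ≈ 0.84546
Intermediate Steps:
o(Z, s) = 0
P = -29 (P = 0 - 29 = -29)
w(a) = -29
(-595 - 3426)/(w(51) - 4727) = (-595 - 3426)/(-29 - 4727) = -4021/(-4756) = -4021*(-1/4756) = 4021/4756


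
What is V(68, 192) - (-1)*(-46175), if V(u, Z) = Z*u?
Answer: -33119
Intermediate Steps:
V(68, 192) - (-1)*(-46175) = 192*68 - (-1)*(-46175) = 13056 - 1*46175 = 13056 - 46175 = -33119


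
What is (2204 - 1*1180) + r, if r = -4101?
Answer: -3077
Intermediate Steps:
(2204 - 1*1180) + r = (2204 - 1*1180) - 4101 = (2204 - 1180) - 4101 = 1024 - 4101 = -3077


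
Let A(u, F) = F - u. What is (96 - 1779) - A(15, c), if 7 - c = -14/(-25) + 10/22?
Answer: -460346/275 ≈ -1674.0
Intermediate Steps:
c = 1646/275 (c = 7 - (-14/(-25) + 10/22) = 7 - (-14*(-1/25) + 10*(1/22)) = 7 - (14/25 + 5/11) = 7 - 1*279/275 = 7 - 279/275 = 1646/275 ≈ 5.9855)
(96 - 1779) - A(15, c) = (96 - 1779) - (1646/275 - 1*15) = -1683 - (1646/275 - 15) = -1683 - 1*(-2479/275) = -1683 + 2479/275 = -460346/275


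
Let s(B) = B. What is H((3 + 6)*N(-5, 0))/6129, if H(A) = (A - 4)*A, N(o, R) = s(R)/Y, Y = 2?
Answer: 0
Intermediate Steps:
N(o, R) = R/2
H(A) = A*(-4 + A) (H(A) = (-4 + A)*A = A*(-4 + A))
H((3 + 6)*N(-5, 0))/6129 = (((3 + 6)*((1/2)*0))*(-4 + (3 + 6)*((1/2)*0)))/6129 = ((9*0)*(-4 + 9*0))*(1/6129) = (0*(-4 + 0))*(1/6129) = (0*(-4))*(1/6129) = 0*(1/6129) = 0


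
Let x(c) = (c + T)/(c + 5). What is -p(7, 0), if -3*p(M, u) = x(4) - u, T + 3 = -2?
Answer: -1/27 ≈ -0.037037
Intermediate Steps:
T = -5 (T = -3 - 2 = -5)
x(c) = (-5 + c)/(5 + c) (x(c) = (c - 5)/(c + 5) = (-5 + c)/(5 + c))
p(M, u) = 1/27 + u/3 (p(M, u) = -((-5 + 4)/(5 + 4) - u)/3 = -(-1/9 - u)/3 = -((⅑)*(-1) - u)/3 = -(-⅑ - u)/3 = 1/27 + u/3)
-p(7, 0) = -(1/27 + (⅓)*0) = -(1/27 + 0) = -1*1/27 = -1/27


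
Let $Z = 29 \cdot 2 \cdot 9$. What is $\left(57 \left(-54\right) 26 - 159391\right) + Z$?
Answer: $-238897$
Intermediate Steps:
$Z = 522$ ($Z = 58 \cdot 9 = 522$)
$\left(57 \left(-54\right) 26 - 159391\right) + Z = \left(57 \left(-54\right) 26 - 159391\right) + 522 = \left(\left(-3078\right) 26 - 159391\right) + 522 = \left(-80028 - 159391\right) + 522 = -239419 + 522 = -238897$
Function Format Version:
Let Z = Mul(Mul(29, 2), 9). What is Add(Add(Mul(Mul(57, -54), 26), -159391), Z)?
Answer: -238897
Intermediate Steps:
Z = 522 (Z = Mul(58, 9) = 522)
Add(Add(Mul(Mul(57, -54), 26), -159391), Z) = Add(Add(Mul(Mul(57, -54), 26), -159391), 522) = Add(Add(Mul(-3078, 26), -159391), 522) = Add(Add(-80028, -159391), 522) = Add(-239419, 522) = -238897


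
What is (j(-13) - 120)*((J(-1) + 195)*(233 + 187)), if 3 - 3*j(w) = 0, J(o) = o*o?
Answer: -9796080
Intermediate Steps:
J(o) = o²
j(w) = 1 (j(w) = 1 - ⅓*0 = 1 + 0 = 1)
(j(-13) - 120)*((J(-1) + 195)*(233 + 187)) = (1 - 120)*(((-1)² + 195)*(233 + 187)) = -119*(1 + 195)*420 = -23324*420 = -119*82320 = -9796080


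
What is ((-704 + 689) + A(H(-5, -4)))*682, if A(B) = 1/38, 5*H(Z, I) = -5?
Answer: -194029/19 ≈ -10212.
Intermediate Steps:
H(Z, I) = -1 (H(Z, I) = (1/5)*(-5) = -1)
A(B) = 1/38
((-704 + 689) + A(H(-5, -4)))*682 = ((-704 + 689) + 1/38)*682 = (-15 + 1/38)*682 = -569/38*682 = -194029/19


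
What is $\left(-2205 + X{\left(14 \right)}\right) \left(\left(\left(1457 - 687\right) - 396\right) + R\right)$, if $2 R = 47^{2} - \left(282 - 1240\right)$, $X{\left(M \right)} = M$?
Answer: $- \frac{8577765}{2} \approx -4.2889 \cdot 10^{6}$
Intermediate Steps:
$R = \frac{3167}{2}$ ($R = \frac{47^{2} - \left(282 - 1240\right)}{2} = \frac{2209 - -958}{2} = \frac{2209 + 958}{2} = \frac{1}{2} \cdot 3167 = \frac{3167}{2} \approx 1583.5$)
$\left(-2205 + X{\left(14 \right)}\right) \left(\left(\left(1457 - 687\right) - 396\right) + R\right) = \left(-2205 + 14\right) \left(\left(\left(1457 - 687\right) - 396\right) + \frac{3167}{2}\right) = - 2191 \left(\left(770 - 396\right) + \frac{3167}{2}\right) = - 2191 \left(374 + \frac{3167}{2}\right) = \left(-2191\right) \frac{3915}{2} = - \frac{8577765}{2}$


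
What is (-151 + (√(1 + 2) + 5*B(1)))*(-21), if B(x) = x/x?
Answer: 3066 - 21*√3 ≈ 3029.6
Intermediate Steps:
B(x) = 1
(-151 + (√(1 + 2) + 5*B(1)))*(-21) = (-151 + (√(1 + 2) + 5*1))*(-21) = (-151 + (√3 + 5))*(-21) = (-151 + (5 + √3))*(-21) = (-146 + √3)*(-21) = 3066 - 21*√3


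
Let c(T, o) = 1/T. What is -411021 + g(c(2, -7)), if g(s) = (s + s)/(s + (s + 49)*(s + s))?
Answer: -20551049/50 ≈ -4.1102e+5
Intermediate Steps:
g(s) = 2*s/(s + 2*s*(49 + s)) (g(s) = (2*s)/(s + (49 + s)*(2*s)) = (2*s)/(s + 2*s*(49 + s)) = 2*s/(s + 2*s*(49 + s)))
-411021 + g(c(2, -7)) = -411021 + 2/(99 + 2/2) = -411021 + 2/(99 + 2*(½)) = -411021 + 2/(99 + 1) = -411021 + 2/100 = -411021 + 2*(1/100) = -411021 + 1/50 = -20551049/50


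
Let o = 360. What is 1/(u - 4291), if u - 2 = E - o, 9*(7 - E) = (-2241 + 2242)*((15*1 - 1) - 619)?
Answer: -9/41173 ≈ -0.00021859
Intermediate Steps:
E = 668/9 (E = 7 - (-2241 + 2242)*((15*1 - 1) - 619)/9 = 7 - ((15 - 1) - 619)/9 = 7 - (14 - 619)/9 = 7 - (-605)/9 = 7 - ⅑*(-605) = 7 + 605/9 = 668/9 ≈ 74.222)
u = -2554/9 (u = 2 + (668/9 - 1*360) = 2 + (668/9 - 360) = 2 - 2572/9 = -2554/9 ≈ -283.78)
1/(u - 4291) = 1/(-2554/9 - 4291) = 1/(-41173/9) = -9/41173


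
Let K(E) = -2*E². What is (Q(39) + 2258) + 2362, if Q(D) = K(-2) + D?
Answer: 4651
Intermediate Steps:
Q(D) = -8 + D (Q(D) = -2*(-2)² + D = -2*4 + D = -8 + D)
(Q(39) + 2258) + 2362 = ((-8 + 39) + 2258) + 2362 = (31 + 2258) + 2362 = 2289 + 2362 = 4651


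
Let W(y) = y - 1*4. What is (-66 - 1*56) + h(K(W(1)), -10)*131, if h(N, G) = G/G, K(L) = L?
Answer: 9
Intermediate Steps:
W(y) = -4 + y (W(y) = y - 4 = -4 + y)
h(N, G) = 1
(-66 - 1*56) + h(K(W(1)), -10)*131 = (-66 - 1*56) + 1*131 = (-66 - 56) + 131 = -122 + 131 = 9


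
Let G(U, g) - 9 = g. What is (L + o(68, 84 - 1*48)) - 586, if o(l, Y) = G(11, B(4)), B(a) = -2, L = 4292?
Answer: 3713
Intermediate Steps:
G(U, g) = 9 + g
o(l, Y) = 7 (o(l, Y) = 9 - 2 = 7)
(L + o(68, 84 - 1*48)) - 586 = (4292 + 7) - 586 = 4299 - 586 = 3713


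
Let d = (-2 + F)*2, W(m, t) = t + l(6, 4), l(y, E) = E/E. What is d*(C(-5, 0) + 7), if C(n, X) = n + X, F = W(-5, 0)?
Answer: -4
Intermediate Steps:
l(y, E) = 1
W(m, t) = 1 + t (W(m, t) = t + 1 = 1 + t)
F = 1 (F = 1 + 0 = 1)
C(n, X) = X + n
d = -2 (d = (-2 + 1)*2 = -1*2 = -2)
d*(C(-5, 0) + 7) = -2*((0 - 5) + 7) = -2*(-5 + 7) = -2*2 = -4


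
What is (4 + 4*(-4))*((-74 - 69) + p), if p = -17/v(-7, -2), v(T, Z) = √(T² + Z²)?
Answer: 1716 + 204*√53/53 ≈ 1744.0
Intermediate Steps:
p = -17*√53/53 (p = -17/√((-7)² + (-2)²) = -17/√(49 + 4) = -17*√53/53 ≈ -2.3351)
(4 + 4*(-4))*((-74 - 69) + p) = (4 + 4*(-4))*((-74 - 69) - 17*√53/53) = (4 - 16)*(-143 - 17*√53/53) = -12*(-143 - 17*√53/53) = 1716 + 204*√53/53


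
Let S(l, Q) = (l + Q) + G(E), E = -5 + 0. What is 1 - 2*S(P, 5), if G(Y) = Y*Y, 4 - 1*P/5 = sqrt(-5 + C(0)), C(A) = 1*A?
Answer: -99 + 10*I*sqrt(5) ≈ -99.0 + 22.361*I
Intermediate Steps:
C(A) = A
P = 20 - 5*I*sqrt(5) (P = 20 - 5*sqrt(-5 + 0) = 20 - 5*I*sqrt(5) ≈ 20.0 - 11.18*I)
E = -5
G(Y) = Y**2
S(l, Q) = 25 + Q + l (S(l, Q) = (l + Q) + (-5)**2 = (Q + l) + 25 = 25 + Q + l)
1 - 2*S(P, 5) = 1 - 2*(25 + 5 + (20 - 5*I*sqrt(5))) = 1 - 2*(50 - 5*I*sqrt(5)) = 1 + (-100 + 10*I*sqrt(5)) = -99 + 10*I*sqrt(5)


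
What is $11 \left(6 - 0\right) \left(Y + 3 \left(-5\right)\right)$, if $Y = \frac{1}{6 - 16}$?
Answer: $- \frac{4983}{5} \approx -996.6$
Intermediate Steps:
$Y = - \frac{1}{10}$ ($Y = \frac{1}{6 - 16} = \frac{1}{-10} = - \frac{1}{10} \approx -0.1$)
$11 \left(6 - 0\right) \left(Y + 3 \left(-5\right)\right) = 11 \left(6 - 0\right) \left(- \frac{1}{10} + 3 \left(-5\right)\right) = 11 \left(6 + 0\right) \left(- \frac{1}{10} - 15\right) = 11 \cdot 6 \left(- \frac{151}{10}\right) = 66 \left(- \frac{151}{10}\right) = - \frac{4983}{5}$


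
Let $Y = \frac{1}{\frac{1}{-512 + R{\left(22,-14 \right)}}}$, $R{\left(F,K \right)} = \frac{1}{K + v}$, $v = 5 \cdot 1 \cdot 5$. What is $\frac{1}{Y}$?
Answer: $- \frac{11}{5631} \approx -0.0019535$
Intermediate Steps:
$v = 25$ ($v = 5 \cdot 5 = 25$)
$R{\left(F,K \right)} = \frac{1}{25 + K}$ ($R{\left(F,K \right)} = \frac{1}{K + 25} = \frac{1}{25 + K}$)
$Y = - \frac{5631}{11}$ ($Y = \frac{1}{\frac{1}{-512 + \frac{1}{25 - 14}}} = \frac{1}{\frac{1}{-512 + \frac{1}{11}}} = \frac{1}{\frac{1}{- \frac{5631}{11}}} = \frac{1}{- \frac{11}{5631}} = - \frac{5631}{11} \approx -511.91$)
$\frac{1}{Y} = \frac{1}{- \frac{5631}{11}} = - \frac{11}{5631}$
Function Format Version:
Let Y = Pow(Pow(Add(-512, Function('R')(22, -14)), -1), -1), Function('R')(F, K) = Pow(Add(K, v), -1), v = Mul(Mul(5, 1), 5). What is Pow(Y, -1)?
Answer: Rational(-11, 5631) ≈ -0.0019535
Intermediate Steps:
v = 25 (v = Mul(5, 5) = 25)
Function('R')(F, K) = Pow(Add(25, K), -1) (Function('R')(F, K) = Pow(Add(K, 25), -1) = Pow(Add(25, K), -1))
Y = Rational(-5631, 11) (Y = Pow(Pow(Add(-512, Pow(Add(25, -14), -1)), -1), -1) = Pow(Pow(Add(-512, Pow(11, -1)), -1), -1) = Pow(Pow(Add(-512, Rational(1, 11)), -1), -1) = Pow(Pow(Rational(-5631, 11), -1), -1) = Pow(Rational(-11, 5631), -1) = Rational(-5631, 11) ≈ -511.91)
Pow(Y, -1) = Pow(Rational(-5631, 11), -1) = Rational(-11, 5631)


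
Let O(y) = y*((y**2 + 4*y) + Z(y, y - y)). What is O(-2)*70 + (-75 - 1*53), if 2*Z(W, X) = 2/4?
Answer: 397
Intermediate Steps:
Z(W, X) = 1/4 (Z(W, X) = (2/4)/2 = (2*(1/4))/2 = (1/2)*(1/2) = 1/4)
O(y) = y*(1/4 + y**2 + 4*y) (O(y) = y*((y**2 + 4*y) + 1/4) = y*(1/4 + y**2 + 4*y))
O(-2)*70 + (-75 - 1*53) = -2*(1/4 + (-2)**2 + 4*(-2))*70 + (-75 - 1*53) = -2*(1/4 + 4 - 8)*70 + (-75 - 53) = -2*(-15/4)*70 - 128 = (15/2)*70 - 128 = 525 - 128 = 397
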